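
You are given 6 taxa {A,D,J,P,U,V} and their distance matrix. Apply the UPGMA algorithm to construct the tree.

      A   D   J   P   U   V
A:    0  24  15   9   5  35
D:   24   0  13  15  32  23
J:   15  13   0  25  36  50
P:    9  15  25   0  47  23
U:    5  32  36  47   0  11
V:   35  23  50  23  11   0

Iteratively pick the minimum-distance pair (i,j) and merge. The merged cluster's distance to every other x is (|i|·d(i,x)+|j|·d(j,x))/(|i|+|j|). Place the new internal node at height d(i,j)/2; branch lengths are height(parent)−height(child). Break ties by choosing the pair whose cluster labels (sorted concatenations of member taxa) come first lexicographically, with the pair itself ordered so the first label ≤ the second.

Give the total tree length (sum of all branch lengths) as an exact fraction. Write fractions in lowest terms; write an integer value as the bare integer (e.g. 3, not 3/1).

1. join A+U (d=5) ⇒ AU; edges |A|=5/2, |U|=5/2
  updated: d(AU,D)=28, d(AU,J)=51/2, d(AU,P)=28, d(AU,V)=23
2. join D+J (d=13) ⇒ DJ; edges |D|=13/2, |J|=13/2
  updated: d(AU,DJ)=107/4, d(DJ,P)=20, d(DJ,V)=73/2
3. join DJ+P (d=20) ⇒ DJP; edges |DJ|=7/2, |P|=10
  updated: d(AU,DJP)=163/6, d(DJP,V)=32
4. join AU+V (d=23) ⇒ AUV; edges |AU|=9, |V|=23/2
  updated: d(AUV,DJP)=259/9
5. join AUV+DJP (d=259/9) ⇒ ADJPUV; edges |AUV|=26/9, |DJP|=79/18
final tree: (((A:5/2,U:5/2):9,V:23/2):26/9,((D:13/2,J:13/2):7/2,P:10):79/18)
total length: 1067/18

1067/18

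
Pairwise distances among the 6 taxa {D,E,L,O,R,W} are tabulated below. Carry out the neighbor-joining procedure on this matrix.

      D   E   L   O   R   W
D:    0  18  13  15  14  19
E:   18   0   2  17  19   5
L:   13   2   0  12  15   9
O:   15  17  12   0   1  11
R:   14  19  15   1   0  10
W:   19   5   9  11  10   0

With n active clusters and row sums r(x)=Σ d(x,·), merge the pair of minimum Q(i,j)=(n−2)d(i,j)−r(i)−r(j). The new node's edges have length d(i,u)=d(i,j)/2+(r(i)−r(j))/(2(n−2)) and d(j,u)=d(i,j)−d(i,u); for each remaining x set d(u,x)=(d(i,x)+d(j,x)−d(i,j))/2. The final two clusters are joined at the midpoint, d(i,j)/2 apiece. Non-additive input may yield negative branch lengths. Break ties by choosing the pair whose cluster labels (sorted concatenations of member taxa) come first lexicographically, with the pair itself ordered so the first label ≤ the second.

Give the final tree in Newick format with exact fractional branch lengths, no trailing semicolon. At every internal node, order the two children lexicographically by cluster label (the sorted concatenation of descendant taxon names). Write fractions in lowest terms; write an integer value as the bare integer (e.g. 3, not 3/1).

((((D:103/12,(O:1/8,R:7/8):65/12):71/16,W:49/16):47/16,E:19/16):13/32,L:13/32)

step 1: merge (O,R) at d=1, Q=-111; branch lengths O→1/8, R→7/8; new cluster OR
  updated: d(D,OR)=14, d(E,OR)=35/2, d(L,OR)=13, d(OR,W)=10
step 2: merge (D,OR) at d=14, Q=-153/2; branch lengths D→103/12, OR→65/12; new cluster DOR
  updated: d(DOR,E)=43/4, d(DOR,L)=6, d(DOR,W)=15/2
step 3: merge (DOR,W) at d=15/2, Q=-123/4; branch lengths DOR→71/16, W→49/16; new cluster DORW
  updated: d(DORW,E)=33/8, d(DORW,L)=15/4
step 4: merge (DORW,E) at d=33/8, Q=-79/8; branch lengths DORW→47/16, E→19/16; new cluster DEORW
  updated: d(DEORW,L)=13/16
step 5: merge (DEORW,L) at d=13/16; branch lengths DEORW→13/32, L→13/32; new cluster DELORW
final tree: ((((D:103/12,(O:1/8,R:7/8):65/12):71/16,W:49/16):47/16,E:19/16):13/32,L:13/32)
total length: 439/16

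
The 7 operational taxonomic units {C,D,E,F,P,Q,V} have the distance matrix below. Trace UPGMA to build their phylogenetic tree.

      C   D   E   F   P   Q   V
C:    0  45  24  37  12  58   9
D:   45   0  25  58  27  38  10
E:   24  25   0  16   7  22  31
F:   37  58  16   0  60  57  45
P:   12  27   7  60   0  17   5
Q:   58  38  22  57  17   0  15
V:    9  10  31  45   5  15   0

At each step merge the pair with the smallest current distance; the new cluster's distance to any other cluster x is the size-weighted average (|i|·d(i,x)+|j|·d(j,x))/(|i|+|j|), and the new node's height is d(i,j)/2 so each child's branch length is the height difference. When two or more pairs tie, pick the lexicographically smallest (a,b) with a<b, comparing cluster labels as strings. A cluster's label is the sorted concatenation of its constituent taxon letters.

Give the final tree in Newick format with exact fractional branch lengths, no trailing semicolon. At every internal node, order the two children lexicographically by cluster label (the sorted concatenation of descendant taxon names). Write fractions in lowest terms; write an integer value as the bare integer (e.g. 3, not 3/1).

step 1: merge (P,V) at d=5; branch lengths P→5/2, V→5/2; new cluster PV
  updated: d(C,PV)=21/2, d(D,PV)=37/2, d(E,PV)=19, d(F,PV)=105/2, d(PV,Q)=16
step 2: merge (C,PV) at d=21/2; branch lengths C→21/4, PV→11/4; new cluster CPV
  updated: d(CPV,D)=82/3, d(CPV,E)=62/3, d(CPV,F)=142/3, d(CPV,Q)=30
step 3: merge (E,F) at d=16; branch lengths E→8, F→8; new cluster EF
  updated: d(CPV,EF)=34, d(D,EF)=83/2, d(EF,Q)=79/2
step 4: merge (CPV,D) at d=82/3; branch lengths CPV→101/12, D→41/3; new cluster CDPV
  updated: d(CDPV,EF)=287/8, d(CDPV,Q)=32
step 5: merge (CDPV,Q) at d=32; branch lengths CDPV→7/3, Q→16; new cluster CDPQV
  updated: d(CDPQV,EF)=183/5
step 6: merge (CDPQV,EF) at d=183/5; branch lengths CDPQV→23/10, EF→103/10; new cluster CDEFPQV
final tree: ((((C:21/4,(P:5/2,V:5/2):11/4):101/12,D:41/3):7/3,Q:16):23/10,(E:8,F:8):103/10)
total length: 4921/60

((((C:21/4,(P:5/2,V:5/2):11/4):101/12,D:41/3):7/3,Q:16):23/10,(E:8,F:8):103/10)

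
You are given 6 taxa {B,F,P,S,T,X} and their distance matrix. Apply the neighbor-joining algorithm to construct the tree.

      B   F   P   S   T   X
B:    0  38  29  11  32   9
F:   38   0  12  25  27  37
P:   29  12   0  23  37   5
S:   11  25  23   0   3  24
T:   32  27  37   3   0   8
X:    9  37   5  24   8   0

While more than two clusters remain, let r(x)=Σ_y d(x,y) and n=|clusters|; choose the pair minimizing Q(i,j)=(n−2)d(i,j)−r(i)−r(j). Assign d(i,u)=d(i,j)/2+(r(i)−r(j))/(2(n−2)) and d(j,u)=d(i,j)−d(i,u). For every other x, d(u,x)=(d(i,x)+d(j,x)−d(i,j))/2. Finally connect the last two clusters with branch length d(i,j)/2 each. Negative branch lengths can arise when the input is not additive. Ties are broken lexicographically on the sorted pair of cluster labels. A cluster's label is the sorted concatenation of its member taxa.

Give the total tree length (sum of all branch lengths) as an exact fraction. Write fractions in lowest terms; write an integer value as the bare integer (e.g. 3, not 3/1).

49

step 1: merge (F,P) at d=12, Q=-197; branch lengths F→81/8, P→15/8; new cluster FP
  updated: d(B,FP)=55/2, d(FP,S)=18, d(FP,T)=26, d(FP,X)=15
step 2: merge (S,T) at d=3, Q=-116; branch lengths S→-2/3, T→11/3; new cluster ST
  updated: d(B,ST)=20, d(FP,ST)=41/2, d(ST,X)=29/2
step 3: merge (B,X) at d=9, Q=-77; branch lengths B→9, X→0; new cluster BX
  updated: d(BX,FP)=67/4, d(BX,ST)=51/4
step 4: merge (BX,FP) at d=67/4, Q=-50; branch lengths BX→9/2, FP→49/4; new cluster BFPX
  updated: d(BFPX,ST)=33/4
step 5: merge (BFPX,ST) at d=33/4; branch lengths BFPX→33/8, ST→33/8; new cluster BFPSTX
final tree: (((B:9,X:0):9/2,(F:81/8,P:15/8):49/4):33/8,(S:-2/3,T:11/3):33/8)
total length: 49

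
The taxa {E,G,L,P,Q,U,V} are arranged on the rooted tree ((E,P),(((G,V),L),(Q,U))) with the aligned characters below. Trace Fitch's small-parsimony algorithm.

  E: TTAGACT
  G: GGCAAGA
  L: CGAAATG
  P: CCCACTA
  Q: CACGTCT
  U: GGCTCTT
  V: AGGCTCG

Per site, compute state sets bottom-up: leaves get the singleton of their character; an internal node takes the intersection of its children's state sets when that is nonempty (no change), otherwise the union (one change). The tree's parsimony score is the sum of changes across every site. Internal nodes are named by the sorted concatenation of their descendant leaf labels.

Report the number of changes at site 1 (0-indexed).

3

[col 0] EP: children E:{T}, P:{C} ∪→ {C,T}; cost 1
[col 0] GV: children G:{G}, V:{A} ∪→ {A,G}; cost 1
[col 0] GLV: children GV:{A,G}, L:{C} ∪→ {A,C,G}; cost 1
[col 0] QU: children Q:{C}, U:{G} ∪→ {C,G}; cost 1
[col 0] GLQUV: children GLV:{A,C,G}, QU:{C,G} ∩→ {C,G}; cost 0
[col 0] EGLPQUV: children EP:{C,T}, GLQUV:{C,G} ∩→ {C}; cost 0
[col 1] EP: children E:{T}, P:{C} ∪→ {C,T}; cost 1
[col 1] GV: children G:{G}, V:{G} ∩→ {G}; cost 0
[col 1] GLV: children GV:{G}, L:{G} ∩→ {G}; cost 0
[col 1] QU: children Q:{A}, U:{G} ∪→ {A,G}; cost 1
[col 1] GLQUV: children GLV:{G}, QU:{A,G} ∩→ {G}; cost 0
[col 1] EGLPQUV: children EP:{C,T}, GLQUV:{G} ∪→ {C,G,T}; cost 1
[col 2] EP: children E:{A}, P:{C} ∪→ {A,C}; cost 1
[col 2] GV: children G:{C}, V:{G} ∪→ {C,G}; cost 1
[col 2] GLV: children GV:{C,G}, L:{A} ∪→ {A,C,G}; cost 1
[col 2] QU: children Q:{C}, U:{C} ∩→ {C}; cost 0
[col 2] GLQUV: children GLV:{A,C,G}, QU:{C} ∩→ {C}; cost 0
[col 2] EGLPQUV: children EP:{A,C}, GLQUV:{C} ∩→ {C}; cost 0
[col 3] EP: children E:{G}, P:{A} ∪→ {A,G}; cost 1
[col 3] GV: children G:{A}, V:{C} ∪→ {A,C}; cost 1
[col 3] GLV: children GV:{A,C}, L:{A} ∩→ {A}; cost 0
[col 3] QU: children Q:{G}, U:{T} ∪→ {G,T}; cost 1
[col 3] GLQUV: children GLV:{A}, QU:{G,T} ∪→ {A,G,T}; cost 1
[col 3] EGLPQUV: children EP:{A,G}, GLQUV:{A,G,T} ∩→ {A,G}; cost 0
[col 4] EP: children E:{A}, P:{C} ∪→ {A,C}; cost 1
[col 4] GV: children G:{A}, V:{T} ∪→ {A,T}; cost 1
[col 4] GLV: children GV:{A,T}, L:{A} ∩→ {A}; cost 0
[col 4] QU: children Q:{T}, U:{C} ∪→ {C,T}; cost 1
[col 4] GLQUV: children GLV:{A}, QU:{C,T} ∪→ {A,C,T}; cost 1
[col 4] EGLPQUV: children EP:{A,C}, GLQUV:{A,C,T} ∩→ {A,C}; cost 0
[col 5] EP: children E:{C}, P:{T} ∪→ {C,T}; cost 1
[col 5] GV: children G:{G}, V:{C} ∪→ {C,G}; cost 1
[col 5] GLV: children GV:{C,G}, L:{T} ∪→ {C,G,T}; cost 1
[col 5] QU: children Q:{C}, U:{T} ∪→ {C,T}; cost 1
[col 5] GLQUV: children GLV:{C,G,T}, QU:{C,T} ∩→ {C,T}; cost 0
[col 5] EGLPQUV: children EP:{C,T}, GLQUV:{C,T} ∩→ {C,T}; cost 0
[col 6] EP: children E:{T}, P:{A} ∪→ {A,T}; cost 1
[col 6] GV: children G:{A}, V:{G} ∪→ {A,G}; cost 1
[col 6] GLV: children GV:{A,G}, L:{G} ∩→ {G}; cost 0
[col 6] QU: children Q:{T}, U:{T} ∩→ {T}; cost 0
[col 6] GLQUV: children GLV:{G}, QU:{T} ∪→ {G,T}; cost 1
[col 6] EGLPQUV: children EP:{A,T}, GLQUV:{G,T} ∩→ {T}; cost 0
per-site changes: [4, 3, 3, 4, 4, 4, 3]; total = 25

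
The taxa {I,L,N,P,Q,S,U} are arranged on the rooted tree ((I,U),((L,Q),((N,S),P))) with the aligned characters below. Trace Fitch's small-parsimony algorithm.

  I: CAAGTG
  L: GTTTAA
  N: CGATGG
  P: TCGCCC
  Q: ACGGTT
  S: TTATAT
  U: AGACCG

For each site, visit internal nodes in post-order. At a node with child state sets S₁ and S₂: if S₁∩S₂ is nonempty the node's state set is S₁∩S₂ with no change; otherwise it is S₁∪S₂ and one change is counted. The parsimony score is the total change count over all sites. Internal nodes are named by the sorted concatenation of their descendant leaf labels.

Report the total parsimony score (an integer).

[col 0] IU: children I:{C}, U:{A} ∪→ {A,C}; cost 1
[col 0] LQ: children L:{G}, Q:{A} ∪→ {A,G}; cost 1
[col 0] NS: children N:{C}, S:{T} ∪→ {C,T}; cost 1
[col 0] NPS: children NS:{C,T}, P:{T} ∩→ {T}; cost 0
[col 0] LNPQS: children LQ:{A,G}, NPS:{T} ∪→ {A,G,T}; cost 1
[col 0] ILNPQSU: children IU:{A,C}, LNPQS:{A,G,T} ∩→ {A}; cost 0
[col 1] IU: children I:{A}, U:{G} ∪→ {A,G}; cost 1
[col 1] LQ: children L:{T}, Q:{C} ∪→ {C,T}; cost 1
[col 1] NS: children N:{G}, S:{T} ∪→ {G,T}; cost 1
[col 1] NPS: children NS:{G,T}, P:{C} ∪→ {C,G,T}; cost 1
[col 1] LNPQS: children LQ:{C,T}, NPS:{C,G,T} ∩→ {C,T}; cost 0
[col 1] ILNPQSU: children IU:{A,G}, LNPQS:{C,T} ∪→ {A,C,G,T}; cost 1
[col 2] IU: children I:{A}, U:{A} ∩→ {A}; cost 0
[col 2] LQ: children L:{T}, Q:{G} ∪→ {G,T}; cost 1
[col 2] NS: children N:{A}, S:{A} ∩→ {A}; cost 0
[col 2] NPS: children NS:{A}, P:{G} ∪→ {A,G}; cost 1
[col 2] LNPQS: children LQ:{G,T}, NPS:{A,G} ∩→ {G}; cost 0
[col 2] ILNPQSU: children IU:{A}, LNPQS:{G} ∪→ {A,G}; cost 1
[col 3] IU: children I:{G}, U:{C} ∪→ {C,G}; cost 1
[col 3] LQ: children L:{T}, Q:{G} ∪→ {G,T}; cost 1
[col 3] NS: children N:{T}, S:{T} ∩→ {T}; cost 0
[col 3] NPS: children NS:{T}, P:{C} ∪→ {C,T}; cost 1
[col 3] LNPQS: children LQ:{G,T}, NPS:{C,T} ∩→ {T}; cost 0
[col 3] ILNPQSU: children IU:{C,G}, LNPQS:{T} ∪→ {C,G,T}; cost 1
[col 4] IU: children I:{T}, U:{C} ∪→ {C,T}; cost 1
[col 4] LQ: children L:{A}, Q:{T} ∪→ {A,T}; cost 1
[col 4] NS: children N:{G}, S:{A} ∪→ {A,G}; cost 1
[col 4] NPS: children NS:{A,G}, P:{C} ∪→ {A,C,G}; cost 1
[col 4] LNPQS: children LQ:{A,T}, NPS:{A,C,G} ∩→ {A}; cost 0
[col 4] ILNPQSU: children IU:{C,T}, LNPQS:{A} ∪→ {A,C,T}; cost 1
[col 5] IU: children I:{G}, U:{G} ∩→ {G}; cost 0
[col 5] LQ: children L:{A}, Q:{T} ∪→ {A,T}; cost 1
[col 5] NS: children N:{G}, S:{T} ∪→ {G,T}; cost 1
[col 5] NPS: children NS:{G,T}, P:{C} ∪→ {C,G,T}; cost 1
[col 5] LNPQS: children LQ:{A,T}, NPS:{C,G,T} ∩→ {T}; cost 0
[col 5] ILNPQSU: children IU:{G}, LNPQS:{T} ∪→ {G,T}; cost 1
per-site changes: [4, 5, 3, 4, 5, 4]; total = 25

25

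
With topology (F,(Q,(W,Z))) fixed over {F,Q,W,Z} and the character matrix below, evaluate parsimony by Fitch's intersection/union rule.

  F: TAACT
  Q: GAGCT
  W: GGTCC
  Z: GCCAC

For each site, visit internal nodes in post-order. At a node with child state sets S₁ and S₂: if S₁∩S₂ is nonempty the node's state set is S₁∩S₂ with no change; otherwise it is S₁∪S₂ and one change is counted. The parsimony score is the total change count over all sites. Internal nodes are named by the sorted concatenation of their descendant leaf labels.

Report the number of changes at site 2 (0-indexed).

site 0, node WZ: W={G} ∩ Z={G} → {G} (+0)
site 0, node QWZ: Q={G} ∩ WZ={G} → {G} (+0)
site 0, node FQWZ: F={T} ∪ QWZ={G} → {G,T} (+1)
site 1, node WZ: W={G} ∪ Z={C} → {C,G} (+1)
site 1, node QWZ: Q={A} ∪ WZ={C,G} → {A,C,G} (+1)
site 1, node FQWZ: F={A} ∩ QWZ={A,C,G} → {A} (+0)
site 2, node WZ: W={T} ∪ Z={C} → {C,T} (+1)
site 2, node QWZ: Q={G} ∪ WZ={C,T} → {C,G,T} (+1)
site 2, node FQWZ: F={A} ∪ QWZ={C,G,T} → {A,C,G,T} (+1)
site 3, node WZ: W={C} ∪ Z={A} → {A,C} (+1)
site 3, node QWZ: Q={C} ∩ WZ={A,C} → {C} (+0)
site 3, node FQWZ: F={C} ∩ QWZ={C} → {C} (+0)
site 4, node WZ: W={C} ∩ Z={C} → {C} (+0)
site 4, node QWZ: Q={T} ∪ WZ={C} → {C,T} (+1)
site 4, node FQWZ: F={T} ∩ QWZ={C,T} → {T} (+0)
per-site changes: [1, 2, 3, 1, 1]; total = 8

3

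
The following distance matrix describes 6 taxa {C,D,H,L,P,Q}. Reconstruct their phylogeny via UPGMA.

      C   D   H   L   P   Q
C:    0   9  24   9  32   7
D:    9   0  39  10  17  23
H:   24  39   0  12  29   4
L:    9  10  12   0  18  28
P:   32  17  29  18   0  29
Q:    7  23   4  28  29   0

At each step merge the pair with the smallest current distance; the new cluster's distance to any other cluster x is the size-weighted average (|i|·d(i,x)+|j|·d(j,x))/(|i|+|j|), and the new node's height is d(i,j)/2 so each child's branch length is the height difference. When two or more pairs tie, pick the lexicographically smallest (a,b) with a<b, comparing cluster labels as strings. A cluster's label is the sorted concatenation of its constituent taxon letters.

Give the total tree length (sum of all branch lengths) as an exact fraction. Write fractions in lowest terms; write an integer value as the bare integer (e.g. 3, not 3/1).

142/3

1. join H+Q (d=4) ⇒ HQ; edges |H|=2, |Q|=2
  updated: d(C,HQ)=31/2, d(D,HQ)=31, d(HQ,L)=20, d(HQ,P)=29
2. join C+D (d=9) ⇒ CD; edges |C|=9/2, |D|=9/2
  updated: d(CD,HQ)=93/4, d(CD,L)=19/2, d(CD,P)=49/2
3. join CD+L (d=19/2) ⇒ CDL; edges |CD|=1/4, |L|=19/4
  updated: d(CDL,HQ)=133/6, d(CDL,P)=67/3
4. join CDL+HQ (d=133/6) ⇒ CDHLQ; edges |CDL|=19/3, |HQ|=109/12
  updated: d(CDHLQ,P)=25
5. join CDHLQ+P (d=25) ⇒ CDHLPQ; edges |CDHLQ|=17/12, |P|=25/2
final tree: ((((C:9/2,D:9/2):1/4,L:19/4):19/3,(H:2,Q:2):109/12):17/12,P:25/2)
total length: 142/3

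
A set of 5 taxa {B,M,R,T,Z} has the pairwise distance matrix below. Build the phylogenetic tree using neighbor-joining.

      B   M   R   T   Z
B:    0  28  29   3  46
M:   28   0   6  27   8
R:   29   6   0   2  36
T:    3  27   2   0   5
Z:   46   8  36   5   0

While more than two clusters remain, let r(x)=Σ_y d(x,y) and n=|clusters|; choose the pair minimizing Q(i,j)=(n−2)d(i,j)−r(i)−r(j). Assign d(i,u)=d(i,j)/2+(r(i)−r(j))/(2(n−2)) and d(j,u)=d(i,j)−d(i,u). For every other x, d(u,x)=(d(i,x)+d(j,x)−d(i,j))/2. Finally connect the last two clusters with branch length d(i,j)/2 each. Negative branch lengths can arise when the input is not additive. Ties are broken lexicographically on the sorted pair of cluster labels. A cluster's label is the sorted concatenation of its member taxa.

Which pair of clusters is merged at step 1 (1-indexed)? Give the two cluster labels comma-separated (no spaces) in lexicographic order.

M,Z

1. join M+Z (d=8, Q=-140) ⇒ MZ; edges |M|=-1/3, |Z|=25/3
  updated: d(B,MZ)=33, d(MZ,R)=17, d(MZ,T)=12
2. join B+T (d=3, Q=-76) ⇒ BT; edges |B|=27/2, |T|=-21/2
  updated: d(BT,MZ)=21, d(BT,R)=14
3. join BT+MZ (d=21, Q=-52) ⇒ BMTZ; edges |BT|=9, |MZ|=12
  updated: d(BMTZ,R)=5
4. join BMTZ+R (d=5) ⇒ BMRTZ; edges |BMTZ|=5/2, |R|=5/2
final tree: (((B:27/2,T:-21/2):9,(M:-1/3,Z:25/3):12):5/2,R:5/2)
total length: 37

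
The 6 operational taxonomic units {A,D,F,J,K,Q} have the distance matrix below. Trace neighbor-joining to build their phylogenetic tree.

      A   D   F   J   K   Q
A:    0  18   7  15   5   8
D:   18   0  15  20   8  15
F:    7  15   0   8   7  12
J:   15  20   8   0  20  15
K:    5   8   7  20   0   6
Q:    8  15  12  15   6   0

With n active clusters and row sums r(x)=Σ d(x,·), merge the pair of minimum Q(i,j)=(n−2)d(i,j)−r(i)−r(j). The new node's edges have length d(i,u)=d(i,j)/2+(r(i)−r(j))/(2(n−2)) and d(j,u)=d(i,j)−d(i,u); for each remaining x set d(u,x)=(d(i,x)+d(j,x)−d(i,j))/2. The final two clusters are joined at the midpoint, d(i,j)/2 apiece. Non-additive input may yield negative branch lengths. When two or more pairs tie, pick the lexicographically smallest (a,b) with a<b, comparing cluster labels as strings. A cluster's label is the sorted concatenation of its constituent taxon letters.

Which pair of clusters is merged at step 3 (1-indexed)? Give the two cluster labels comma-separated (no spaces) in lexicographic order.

A,FJ

step 1: merge (F,J) at d=8, Q=-95; branch lengths F→3/8, J→61/8; new cluster FJ
  updated: d(A,FJ)=7, d(D,FJ)=27/2, d(FJ,K)=19/2, d(FJ,Q)=19/2
step 2: merge (D,K) at d=8, Q=-59; branch lengths D→25/3, K→-1/3; new cluster DK
  updated: d(A,DK)=15/2, d(DK,FJ)=15/2, d(DK,Q)=13/2
step 3: merge (A,FJ) at d=7, Q=-65/2; branch lengths A→25/8, FJ→31/8; new cluster AFJ
  updated: d(AFJ,DK)=4, d(AFJ,Q)=21/4
step 4: merge (AFJ,DK) at d=4, Q=-63/4; branch lengths AFJ→11/8, DK→21/8; new cluster ADFJK
  updated: d(ADFJK,Q)=31/8
step 5: merge (ADFJK,Q) at d=31/8; branch lengths ADFJK→31/16, Q→31/16; new cluster ADFJKQ
final tree: (((A:25/8,(F:3/8,J:61/8):31/8):11/8,(D:25/3,K:-1/3):21/8):31/16,Q:31/16)
total length: 247/8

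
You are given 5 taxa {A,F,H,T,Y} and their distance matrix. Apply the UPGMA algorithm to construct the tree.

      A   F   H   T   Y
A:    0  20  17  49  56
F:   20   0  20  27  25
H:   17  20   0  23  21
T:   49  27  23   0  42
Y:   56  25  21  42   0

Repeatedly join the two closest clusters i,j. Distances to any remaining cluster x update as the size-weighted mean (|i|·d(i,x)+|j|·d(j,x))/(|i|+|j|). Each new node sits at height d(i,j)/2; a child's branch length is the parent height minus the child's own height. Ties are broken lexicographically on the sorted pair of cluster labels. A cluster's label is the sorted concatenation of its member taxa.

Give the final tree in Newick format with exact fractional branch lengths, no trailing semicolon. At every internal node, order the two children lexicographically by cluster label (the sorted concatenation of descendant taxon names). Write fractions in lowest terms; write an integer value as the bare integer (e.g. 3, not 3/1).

((((A:17/2,H:17/2):3/2,F:10):13/2,T:33/2):3/2,Y:18)

1. join A+H (d=17) ⇒ AH; edges |A|=17/2, |H|=17/2
  updated: d(AH,F)=20, d(AH,T)=36, d(AH,Y)=77/2
2. join AH+F (d=20) ⇒ AFH; edges |AH|=3/2, |F|=10
  updated: d(AFH,T)=33, d(AFH,Y)=34
3. join AFH+T (d=33) ⇒ AFHT; edges |AFH|=13/2, |T|=33/2
  updated: d(AFHT,Y)=36
4. join AFHT+Y (d=36) ⇒ AFHTY; edges |AFHT|=3/2, |Y|=18
final tree: ((((A:17/2,H:17/2):3/2,F:10):13/2,T:33/2):3/2,Y:18)
total length: 71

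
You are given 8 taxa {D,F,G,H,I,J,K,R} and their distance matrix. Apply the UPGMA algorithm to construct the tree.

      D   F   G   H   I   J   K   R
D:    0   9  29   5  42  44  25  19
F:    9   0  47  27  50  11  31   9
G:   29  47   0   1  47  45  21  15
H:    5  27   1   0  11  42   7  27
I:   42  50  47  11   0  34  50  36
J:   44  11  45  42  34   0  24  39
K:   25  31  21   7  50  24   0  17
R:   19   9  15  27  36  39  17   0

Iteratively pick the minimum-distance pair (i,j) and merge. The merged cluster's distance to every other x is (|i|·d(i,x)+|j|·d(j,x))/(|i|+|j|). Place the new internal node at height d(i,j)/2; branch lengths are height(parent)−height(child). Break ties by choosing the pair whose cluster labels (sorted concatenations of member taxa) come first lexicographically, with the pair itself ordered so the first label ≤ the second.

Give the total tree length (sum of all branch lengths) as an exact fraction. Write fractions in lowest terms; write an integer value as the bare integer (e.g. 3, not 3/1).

step 1: merge (G,H) at d=1; branch lengths G→1/2, H→1/2; new cluster GH
  updated: d(D,GH)=17, d(F,GH)=37, d(GH,I)=29, d(GH,J)=87/2, d(GH,K)=14, d(GH,R)=21
step 2: merge (D,F) at d=9; branch lengths D→9/2, F→9/2; new cluster DF
  updated: d(DF,GH)=27, d(DF,I)=46, d(DF,J)=55/2, d(DF,K)=28, d(DF,R)=14
step 3: merge (DF,R) at d=14; branch lengths DF→5/2, R→7; new cluster DFR
  updated: d(DFR,GH)=25, d(DFR,I)=128/3, d(DFR,J)=94/3, d(DFR,K)=73/3
step 4: merge (GH,K) at d=14; branch lengths GH→13/2, K→7; new cluster GHK
  updated: d(DFR,GHK)=223/9, d(GHK,I)=36, d(GHK,J)=37
step 5: merge (DFR,GHK) at d=223/9; branch lengths DFR→97/18, GHK→97/18; new cluster DFGHKR
  updated: d(DFGHKR,I)=118/3, d(DFGHKR,J)=205/6
step 6: merge (I,J) at d=34; branch lengths I→17, J→17; new cluster IJ
  updated: d(DFGHKR,IJ)=147/4
step 7: merge (DFGHKR,IJ) at d=147/4; branch lengths DFGHKR→431/72, IJ→11/8; new cluster DFGHIJKR
final tree: ((((D:9/2,F:9/2):5/2,R:7):97/18,((G:1/2,H:1/2):13/2,K:7):97/18):431/72,(I:17,J:17):11/8)
total length: 3065/36

3065/36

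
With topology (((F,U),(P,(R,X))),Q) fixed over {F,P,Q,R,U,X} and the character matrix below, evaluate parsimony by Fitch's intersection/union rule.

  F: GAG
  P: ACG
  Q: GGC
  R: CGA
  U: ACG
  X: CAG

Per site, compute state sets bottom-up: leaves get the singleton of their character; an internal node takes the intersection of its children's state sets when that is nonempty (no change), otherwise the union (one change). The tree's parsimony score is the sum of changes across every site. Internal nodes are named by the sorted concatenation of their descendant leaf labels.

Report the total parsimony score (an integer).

site 0, node FU: F={G} ∪ U={A} → {A,G} (+1)
site 0, node RX: R={C} ∩ X={C} → {C} (+0)
site 0, node PRX: P={A} ∪ RX={C} → {A,C} (+1)
site 0, node FPRUX: FU={A,G} ∩ PRX={A,C} → {A} (+0)
site 0, node FPQRUX: FPRUX={A} ∪ Q={G} → {A,G} (+1)
site 1, node FU: F={A} ∪ U={C} → {A,C} (+1)
site 1, node RX: R={G} ∪ X={A} → {A,G} (+1)
site 1, node PRX: P={C} ∪ RX={A,G} → {A,C,G} (+1)
site 1, node FPRUX: FU={A,C} ∩ PRX={A,C,G} → {A,C} (+0)
site 1, node FPQRUX: FPRUX={A,C} ∪ Q={G} → {A,C,G} (+1)
site 2, node FU: F={G} ∩ U={G} → {G} (+0)
site 2, node RX: R={A} ∪ X={G} → {A,G} (+1)
site 2, node PRX: P={G} ∩ RX={A,G} → {G} (+0)
site 2, node FPRUX: FU={G} ∩ PRX={G} → {G} (+0)
site 2, node FPQRUX: FPRUX={G} ∪ Q={C} → {C,G} (+1)
per-site changes: [3, 4, 2]; total = 9

9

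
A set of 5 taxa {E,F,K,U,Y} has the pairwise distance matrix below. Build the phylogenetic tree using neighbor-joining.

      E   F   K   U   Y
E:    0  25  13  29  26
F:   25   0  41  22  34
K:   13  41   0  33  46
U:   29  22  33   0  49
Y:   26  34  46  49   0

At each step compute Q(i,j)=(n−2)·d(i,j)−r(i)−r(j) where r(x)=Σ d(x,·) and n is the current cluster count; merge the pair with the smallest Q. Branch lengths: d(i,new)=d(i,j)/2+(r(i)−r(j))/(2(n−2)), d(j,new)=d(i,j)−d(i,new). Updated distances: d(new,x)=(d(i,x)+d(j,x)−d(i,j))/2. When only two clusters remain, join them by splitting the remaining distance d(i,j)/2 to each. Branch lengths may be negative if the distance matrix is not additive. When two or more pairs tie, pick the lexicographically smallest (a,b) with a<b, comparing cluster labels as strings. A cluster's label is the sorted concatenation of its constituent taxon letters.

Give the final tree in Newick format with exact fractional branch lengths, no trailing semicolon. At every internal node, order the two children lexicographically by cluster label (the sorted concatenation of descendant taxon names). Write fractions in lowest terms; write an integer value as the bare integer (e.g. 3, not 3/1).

(((E:-1,K:14):27/4,(F:55/6,U:77/6):31/4):91/8,Y:91/8)

step 1: merge (F,U) at d=22, Q=-189; branch lengths F→55/6, U→77/6; new cluster FU
  updated: d(E,FU)=16, d(FU,K)=26, d(FU,Y)=61/2
step 2: merge (E,K) at d=13, Q=-114; branch lengths E→-1, K→14; new cluster EK
  updated: d(EK,FU)=29/2, d(EK,Y)=59/2
step 3: merge (EK,FU) at d=29/2, Q=-149/2; branch lengths EK→27/4, FU→31/4; new cluster EFKU
  updated: d(EFKU,Y)=91/4
step 4: merge (EFKU,Y) at d=91/4; branch lengths EFKU→91/8, Y→91/8; new cluster EFKUY
final tree: (((E:-1,K:14):27/4,(F:55/6,U:77/6):31/4):91/8,Y:91/8)
total length: 289/4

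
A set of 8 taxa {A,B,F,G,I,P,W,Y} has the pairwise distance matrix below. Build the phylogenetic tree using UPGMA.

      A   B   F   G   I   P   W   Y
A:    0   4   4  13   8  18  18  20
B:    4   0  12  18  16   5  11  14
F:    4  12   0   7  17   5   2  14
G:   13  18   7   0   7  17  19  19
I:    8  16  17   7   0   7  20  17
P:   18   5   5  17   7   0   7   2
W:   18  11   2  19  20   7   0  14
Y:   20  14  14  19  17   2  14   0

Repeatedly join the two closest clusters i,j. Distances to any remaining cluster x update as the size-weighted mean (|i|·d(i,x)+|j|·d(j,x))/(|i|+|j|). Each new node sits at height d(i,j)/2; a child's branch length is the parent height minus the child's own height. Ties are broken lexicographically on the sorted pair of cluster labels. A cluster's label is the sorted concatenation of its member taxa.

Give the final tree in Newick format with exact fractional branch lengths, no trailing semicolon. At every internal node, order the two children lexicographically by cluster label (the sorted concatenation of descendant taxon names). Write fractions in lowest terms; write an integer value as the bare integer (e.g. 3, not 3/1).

step 1: merge (F,W) at d=2; branch lengths F→1, W→1; new cluster FW
  updated: d(A,FW)=11, d(B,FW)=23/2, d(FW,G)=13, d(FW,I)=37/2, d(FW,P)=6, d(FW,Y)=14
step 2: merge (P,Y) at d=2; branch lengths P→1, Y→1; new cluster PY
  updated: d(A,PY)=19, d(B,PY)=19/2, d(FW,PY)=10, d(G,PY)=18, d(I,PY)=12
step 3: merge (A,B) at d=4; branch lengths A→2, B→2; new cluster AB
  updated: d(AB,FW)=45/4, d(AB,G)=31/2, d(AB,I)=12, d(AB,PY)=57/4
step 4: merge (G,I) at d=7; branch lengths G→7/2, I→7/2; new cluster GI
  updated: d(AB,GI)=55/4, d(FW,GI)=63/4, d(GI,PY)=15
step 5: merge (FW,PY) at d=10; branch lengths FW→4, PY→4; new cluster FPWY
  updated: d(AB,FPWY)=51/4, d(FPWY,GI)=123/8
step 6: merge (AB,FPWY) at d=51/4; branch lengths AB→35/8, FPWY→11/8; new cluster ABFPWY
  updated: d(ABFPWY,GI)=89/6
step 7: merge (ABFPWY,GI) at d=89/6; branch lengths ABFPWY→25/24, GI→47/12; new cluster ABFGIPWY
final tree: (((A:2,B:2):35/8,((F:1,W:1):4,(P:1,Y:1):4):11/8):25/24,(G:7/2,I:7/2):47/12)
total length: 809/24

(((A:2,B:2):35/8,((F:1,W:1):4,(P:1,Y:1):4):11/8):25/24,(G:7/2,I:7/2):47/12)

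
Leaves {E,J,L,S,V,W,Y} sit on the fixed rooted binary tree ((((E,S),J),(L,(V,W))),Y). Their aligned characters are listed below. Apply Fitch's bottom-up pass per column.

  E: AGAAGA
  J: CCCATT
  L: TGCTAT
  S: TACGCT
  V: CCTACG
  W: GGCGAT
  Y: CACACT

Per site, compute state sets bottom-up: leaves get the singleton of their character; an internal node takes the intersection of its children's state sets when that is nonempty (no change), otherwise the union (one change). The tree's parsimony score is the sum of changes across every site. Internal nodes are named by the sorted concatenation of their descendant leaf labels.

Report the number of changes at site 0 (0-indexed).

[col 0] ES: children E:{A}, S:{T} ∪→ {A,T}; cost 1
[col 0] EJS: children ES:{A,T}, J:{C} ∪→ {A,C,T}; cost 1
[col 0] VW: children V:{C}, W:{G} ∪→ {C,G}; cost 1
[col 0] LVW: children L:{T}, VW:{C,G} ∪→ {C,G,T}; cost 1
[col 0] EJLSVW: children EJS:{A,C,T}, LVW:{C,G,T} ∩→ {C,T}; cost 0
[col 0] EJLSVWY: children EJLSVW:{C,T}, Y:{C} ∩→ {C}; cost 0
[col 1] ES: children E:{G}, S:{A} ∪→ {A,G}; cost 1
[col 1] EJS: children ES:{A,G}, J:{C} ∪→ {A,C,G}; cost 1
[col 1] VW: children V:{C}, W:{G} ∪→ {C,G}; cost 1
[col 1] LVW: children L:{G}, VW:{C,G} ∩→ {G}; cost 0
[col 1] EJLSVW: children EJS:{A,C,G}, LVW:{G} ∩→ {G}; cost 0
[col 1] EJLSVWY: children EJLSVW:{G}, Y:{A} ∪→ {A,G}; cost 1
[col 2] ES: children E:{A}, S:{C} ∪→ {A,C}; cost 1
[col 2] EJS: children ES:{A,C}, J:{C} ∩→ {C}; cost 0
[col 2] VW: children V:{T}, W:{C} ∪→ {C,T}; cost 1
[col 2] LVW: children L:{C}, VW:{C,T} ∩→ {C}; cost 0
[col 2] EJLSVW: children EJS:{C}, LVW:{C} ∩→ {C}; cost 0
[col 2] EJLSVWY: children EJLSVW:{C}, Y:{C} ∩→ {C}; cost 0
[col 3] ES: children E:{A}, S:{G} ∪→ {A,G}; cost 1
[col 3] EJS: children ES:{A,G}, J:{A} ∩→ {A}; cost 0
[col 3] VW: children V:{A}, W:{G} ∪→ {A,G}; cost 1
[col 3] LVW: children L:{T}, VW:{A,G} ∪→ {A,G,T}; cost 1
[col 3] EJLSVW: children EJS:{A}, LVW:{A,G,T} ∩→ {A}; cost 0
[col 3] EJLSVWY: children EJLSVW:{A}, Y:{A} ∩→ {A}; cost 0
[col 4] ES: children E:{G}, S:{C} ∪→ {C,G}; cost 1
[col 4] EJS: children ES:{C,G}, J:{T} ∪→ {C,G,T}; cost 1
[col 4] VW: children V:{C}, W:{A} ∪→ {A,C}; cost 1
[col 4] LVW: children L:{A}, VW:{A,C} ∩→ {A}; cost 0
[col 4] EJLSVW: children EJS:{C,G,T}, LVW:{A} ∪→ {A,C,G,T}; cost 1
[col 4] EJLSVWY: children EJLSVW:{A,C,G,T}, Y:{C} ∩→ {C}; cost 0
[col 5] ES: children E:{A}, S:{T} ∪→ {A,T}; cost 1
[col 5] EJS: children ES:{A,T}, J:{T} ∩→ {T}; cost 0
[col 5] VW: children V:{G}, W:{T} ∪→ {G,T}; cost 1
[col 5] LVW: children L:{T}, VW:{G,T} ∩→ {T}; cost 0
[col 5] EJLSVW: children EJS:{T}, LVW:{T} ∩→ {T}; cost 0
[col 5] EJLSVWY: children EJLSVW:{T}, Y:{T} ∩→ {T}; cost 0
per-site changes: [4, 4, 2, 3, 4, 2]; total = 19

4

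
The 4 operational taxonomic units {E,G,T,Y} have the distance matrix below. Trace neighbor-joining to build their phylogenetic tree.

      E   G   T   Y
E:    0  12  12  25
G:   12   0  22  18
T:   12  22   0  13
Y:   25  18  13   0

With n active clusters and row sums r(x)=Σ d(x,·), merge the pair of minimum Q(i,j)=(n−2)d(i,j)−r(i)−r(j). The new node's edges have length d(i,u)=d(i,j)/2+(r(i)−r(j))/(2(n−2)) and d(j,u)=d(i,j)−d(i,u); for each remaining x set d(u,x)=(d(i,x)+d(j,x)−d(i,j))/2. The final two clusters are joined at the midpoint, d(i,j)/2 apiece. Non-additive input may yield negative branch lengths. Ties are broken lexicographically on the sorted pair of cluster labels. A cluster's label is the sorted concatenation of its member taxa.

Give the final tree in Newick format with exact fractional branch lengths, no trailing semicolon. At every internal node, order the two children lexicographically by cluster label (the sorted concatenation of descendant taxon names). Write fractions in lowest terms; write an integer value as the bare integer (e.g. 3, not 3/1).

(((E:21/4,G:27/4):27/4,T:17/4):35/8,Y:35/8)

iteration 1: select E,G (d=12, Q=-77); attach at lengths (21/4, 27/4); label the merged cluster EG
  updated: d(EG,T)=11, d(EG,Y)=31/2
iteration 2: select EG,T (d=11, Q=-79/2); attach at lengths (27/4, 17/4); label the merged cluster EGT
  updated: d(EGT,Y)=35/4
iteration 3: select EGT,Y (d=35/4); attach at lengths (35/8, 35/8); label the merged cluster EGTY
final tree: (((E:21/4,G:27/4):27/4,T:17/4):35/8,Y:35/8)
total length: 127/4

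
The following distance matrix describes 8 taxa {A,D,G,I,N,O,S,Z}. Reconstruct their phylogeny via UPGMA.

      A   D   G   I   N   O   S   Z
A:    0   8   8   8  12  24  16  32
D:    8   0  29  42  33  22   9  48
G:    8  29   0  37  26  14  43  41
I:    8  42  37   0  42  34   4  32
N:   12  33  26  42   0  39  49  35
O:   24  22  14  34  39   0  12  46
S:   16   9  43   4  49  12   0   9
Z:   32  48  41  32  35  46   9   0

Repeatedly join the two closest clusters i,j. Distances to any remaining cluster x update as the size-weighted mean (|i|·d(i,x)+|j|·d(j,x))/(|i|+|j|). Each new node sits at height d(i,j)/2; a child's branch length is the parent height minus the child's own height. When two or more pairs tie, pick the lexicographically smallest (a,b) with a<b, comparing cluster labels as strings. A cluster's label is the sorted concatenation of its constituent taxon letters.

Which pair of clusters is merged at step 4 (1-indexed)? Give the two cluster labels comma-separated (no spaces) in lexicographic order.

step 1: merge (I,S) at d=4; branch lengths I→2, S→2; new cluster IS
  updated: d(A,IS)=12, d(D,IS)=51/2, d(G,IS)=40, d(IS,N)=91/2, d(IS,O)=23, d(IS,Z)=41/2
step 2: merge (A,D) at d=8; branch lengths A→4, D→4; new cluster AD
  updated: d(AD,G)=37/2, d(AD,IS)=75/4, d(AD,N)=45/2, d(AD,O)=23, d(AD,Z)=40
step 3: merge (G,O) at d=14; branch lengths G→7, O→7; new cluster GO
  updated: d(AD,GO)=83/4, d(GO,IS)=63/2, d(GO,N)=65/2, d(GO,Z)=87/2
step 4: merge (AD,IS) at d=75/4; branch lengths AD→43/8, IS→59/8; new cluster ADIS
  updated: d(ADIS,GO)=209/8, d(ADIS,N)=34, d(ADIS,Z)=121/4
step 5: merge (ADIS,GO) at d=209/8; branch lengths ADIS→59/16, GO→97/16; new cluster ADGIOS
  updated: d(ADGIOS,N)=67/2, d(ADGIOS,Z)=104/3
step 6: merge (ADGIOS,N) at d=67/2; branch lengths ADGIOS→59/16, N→67/4; new cluster ADGINOS
  updated: d(ADGINOS,Z)=243/7
step 7: merge (ADGINOS,Z) at d=243/7; branch lengths ADGINOS→17/28, Z→243/14; new cluster ADGINOSZ
final tree: (((((A:4,D:4):43/8,(I:2,S:2):59/8):59/16,(G:7,O:7):97/16):59/16,N:67/4):17/28,Z:243/14)
total length: 9733/112

AD,IS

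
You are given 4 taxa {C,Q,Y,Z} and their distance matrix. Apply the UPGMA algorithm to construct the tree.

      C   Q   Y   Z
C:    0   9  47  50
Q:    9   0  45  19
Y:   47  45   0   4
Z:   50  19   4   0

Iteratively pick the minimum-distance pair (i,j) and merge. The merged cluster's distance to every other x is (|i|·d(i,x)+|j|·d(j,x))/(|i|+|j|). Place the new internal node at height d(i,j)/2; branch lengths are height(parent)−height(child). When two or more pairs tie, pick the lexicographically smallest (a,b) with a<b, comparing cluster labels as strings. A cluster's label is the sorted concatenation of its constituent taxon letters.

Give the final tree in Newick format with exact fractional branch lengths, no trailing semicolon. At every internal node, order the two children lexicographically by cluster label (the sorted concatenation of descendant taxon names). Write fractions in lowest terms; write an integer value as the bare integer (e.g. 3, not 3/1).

((C:9/2,Q:9/2):125/8,(Y:2,Z:2):145/8)

iteration 1: select Y,Z (d=4); attach at lengths (2, 2); label the merged cluster YZ
  updated: d(C,YZ)=97/2, d(Q,YZ)=32
iteration 2: select C,Q (d=9); attach at lengths (9/2, 9/2); label the merged cluster CQ
  updated: d(CQ,YZ)=161/4
iteration 3: select CQ,YZ (d=161/4); attach at lengths (125/8, 145/8); label the merged cluster CQYZ
final tree: ((C:9/2,Q:9/2):125/8,(Y:2,Z:2):145/8)
total length: 187/4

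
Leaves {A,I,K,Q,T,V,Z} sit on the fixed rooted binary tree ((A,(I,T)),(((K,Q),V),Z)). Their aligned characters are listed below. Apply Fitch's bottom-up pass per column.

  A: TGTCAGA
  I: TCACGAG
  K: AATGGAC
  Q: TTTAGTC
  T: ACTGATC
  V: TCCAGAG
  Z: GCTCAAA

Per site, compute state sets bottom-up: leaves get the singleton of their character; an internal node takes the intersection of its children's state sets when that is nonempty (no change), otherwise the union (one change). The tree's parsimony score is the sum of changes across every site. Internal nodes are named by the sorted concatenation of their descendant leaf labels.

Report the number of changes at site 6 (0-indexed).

[col 0] IT: children I:{T}, T:{A} ∪→ {A,T}; cost 1
[col 0] AIT: children A:{T}, IT:{A,T} ∩→ {T}; cost 0
[col 0] KQ: children K:{A}, Q:{T} ∪→ {A,T}; cost 1
[col 0] KQV: children KQ:{A,T}, V:{T} ∩→ {T}; cost 0
[col 0] KQVZ: children KQV:{T}, Z:{G} ∪→ {G,T}; cost 1
[col 0] AIKQTVZ: children AIT:{T}, KQVZ:{G,T} ∩→ {T}; cost 0
[col 1] IT: children I:{C}, T:{C} ∩→ {C}; cost 0
[col 1] AIT: children A:{G}, IT:{C} ∪→ {C,G}; cost 1
[col 1] KQ: children K:{A}, Q:{T} ∪→ {A,T}; cost 1
[col 1] KQV: children KQ:{A,T}, V:{C} ∪→ {A,C,T}; cost 1
[col 1] KQVZ: children KQV:{A,C,T}, Z:{C} ∩→ {C}; cost 0
[col 1] AIKQTVZ: children AIT:{C,G}, KQVZ:{C} ∩→ {C}; cost 0
[col 2] IT: children I:{A}, T:{T} ∪→ {A,T}; cost 1
[col 2] AIT: children A:{T}, IT:{A,T} ∩→ {T}; cost 0
[col 2] KQ: children K:{T}, Q:{T} ∩→ {T}; cost 0
[col 2] KQV: children KQ:{T}, V:{C} ∪→ {C,T}; cost 1
[col 2] KQVZ: children KQV:{C,T}, Z:{T} ∩→ {T}; cost 0
[col 2] AIKQTVZ: children AIT:{T}, KQVZ:{T} ∩→ {T}; cost 0
[col 3] IT: children I:{C}, T:{G} ∪→ {C,G}; cost 1
[col 3] AIT: children A:{C}, IT:{C,G} ∩→ {C}; cost 0
[col 3] KQ: children K:{G}, Q:{A} ∪→ {A,G}; cost 1
[col 3] KQV: children KQ:{A,G}, V:{A} ∩→ {A}; cost 0
[col 3] KQVZ: children KQV:{A}, Z:{C} ∪→ {A,C}; cost 1
[col 3] AIKQTVZ: children AIT:{C}, KQVZ:{A,C} ∩→ {C}; cost 0
[col 4] IT: children I:{G}, T:{A} ∪→ {A,G}; cost 1
[col 4] AIT: children A:{A}, IT:{A,G} ∩→ {A}; cost 0
[col 4] KQ: children K:{G}, Q:{G} ∩→ {G}; cost 0
[col 4] KQV: children KQ:{G}, V:{G} ∩→ {G}; cost 0
[col 4] KQVZ: children KQV:{G}, Z:{A} ∪→ {A,G}; cost 1
[col 4] AIKQTVZ: children AIT:{A}, KQVZ:{A,G} ∩→ {A}; cost 0
[col 5] IT: children I:{A}, T:{T} ∪→ {A,T}; cost 1
[col 5] AIT: children A:{G}, IT:{A,T} ∪→ {A,G,T}; cost 1
[col 5] KQ: children K:{A}, Q:{T} ∪→ {A,T}; cost 1
[col 5] KQV: children KQ:{A,T}, V:{A} ∩→ {A}; cost 0
[col 5] KQVZ: children KQV:{A}, Z:{A} ∩→ {A}; cost 0
[col 5] AIKQTVZ: children AIT:{A,G,T}, KQVZ:{A} ∩→ {A}; cost 0
[col 6] IT: children I:{G}, T:{C} ∪→ {C,G}; cost 1
[col 6] AIT: children A:{A}, IT:{C,G} ∪→ {A,C,G}; cost 1
[col 6] KQ: children K:{C}, Q:{C} ∩→ {C}; cost 0
[col 6] KQV: children KQ:{C}, V:{G} ∪→ {C,G}; cost 1
[col 6] KQVZ: children KQV:{C,G}, Z:{A} ∪→ {A,C,G}; cost 1
[col 6] AIKQTVZ: children AIT:{A,C,G}, KQVZ:{A,C,G} ∩→ {A,C,G}; cost 0
per-site changes: [3, 3, 2, 3, 2, 3, 4]; total = 20

4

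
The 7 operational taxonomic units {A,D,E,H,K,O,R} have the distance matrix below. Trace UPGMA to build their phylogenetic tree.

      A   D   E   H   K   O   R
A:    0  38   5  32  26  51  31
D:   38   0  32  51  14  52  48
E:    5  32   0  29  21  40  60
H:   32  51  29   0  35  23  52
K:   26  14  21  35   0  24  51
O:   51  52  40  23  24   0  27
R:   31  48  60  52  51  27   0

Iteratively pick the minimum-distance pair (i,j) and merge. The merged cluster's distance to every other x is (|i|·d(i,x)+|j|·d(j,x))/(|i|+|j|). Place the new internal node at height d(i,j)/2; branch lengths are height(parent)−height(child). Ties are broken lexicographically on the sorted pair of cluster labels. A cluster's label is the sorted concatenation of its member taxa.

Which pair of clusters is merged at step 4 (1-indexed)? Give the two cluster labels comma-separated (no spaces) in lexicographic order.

AE,DK

iteration 1: select A,E (d=5); attach at lengths (5/2, 5/2); label the merged cluster AE
  updated: d(AE,D)=35, d(AE,H)=61/2, d(AE,K)=47/2, d(AE,O)=91/2, d(AE,R)=91/2
iteration 2: select D,K (d=14); attach at lengths (7, 7); label the merged cluster DK
  updated: d(AE,DK)=117/4, d(DK,H)=43, d(DK,O)=38, d(DK,R)=99/2
iteration 3: select H,O (d=23); attach at lengths (23/2, 23/2); label the merged cluster HO
  updated: d(AE,HO)=38, d(DK,HO)=81/2, d(HO,R)=79/2
iteration 4: select AE,DK (d=117/4); attach at lengths (97/8, 61/8); label the merged cluster ADEK
  updated: d(ADEK,HO)=157/4, d(ADEK,R)=95/2
iteration 5: select ADEK,HO (d=157/4); attach at lengths (5, 65/8); label the merged cluster ADEHKO
  updated: d(ADEHKO,R)=269/6
iteration 6: select ADEHKO,R (d=269/6); attach at lengths (67/24, 269/12); label the merged cluster ADEHKOR
final tree: ((((A:5/2,E:5/2):97/8,(D:7,K:7):61/8):5,(H:23/2,O:23/2):65/8):67/24,R:269/12)
total length: 1201/12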